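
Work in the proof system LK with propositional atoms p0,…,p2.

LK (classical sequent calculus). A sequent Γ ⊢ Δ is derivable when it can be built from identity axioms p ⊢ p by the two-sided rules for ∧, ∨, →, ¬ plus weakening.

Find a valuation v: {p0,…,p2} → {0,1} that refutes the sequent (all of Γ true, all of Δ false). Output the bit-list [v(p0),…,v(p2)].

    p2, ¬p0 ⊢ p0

Enumerate valuations to refute Γ ⊢ Δ:
  v=000: Γ:[p2=F, ¬p0=T] Δ:[p0=F] refutes=False
  v=001: Γ:[p2=T, ¬p0=T] Δ:[p0=F] refutes=True  ← countermodel

Result: [0, 0, 1]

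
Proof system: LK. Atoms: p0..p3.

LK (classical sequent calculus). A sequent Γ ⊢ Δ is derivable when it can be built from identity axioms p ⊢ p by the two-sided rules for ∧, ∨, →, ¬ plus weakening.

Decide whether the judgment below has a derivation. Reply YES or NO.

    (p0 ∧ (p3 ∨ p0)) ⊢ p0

Proof tree:
[∧L] (p0 ∧ (p3 ∨ p0)) ⊢ p0
  [∨L] p0, (p3 ∨ p0) ⊢ p0
    [WL] p0, p3 ⊢ p0
      [Ax] p0 ⊢ p0
    [WL] p0, p0 ⊢ p0
      [Ax] p0 ⊢ p0

Result: YES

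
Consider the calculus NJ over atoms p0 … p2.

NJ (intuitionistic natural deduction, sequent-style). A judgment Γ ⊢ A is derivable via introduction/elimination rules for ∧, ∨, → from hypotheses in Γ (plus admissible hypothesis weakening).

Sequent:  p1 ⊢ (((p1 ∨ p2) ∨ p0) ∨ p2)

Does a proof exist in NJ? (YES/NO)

Proof tree:
[∨I₁] p1 ⊢ (((p1 ∨ p2) ∨ p0) ∨ p2)
  [∨I₁] p1 ⊢ ((p1 ∨ p2) ∨ p0)
    [∨I₁] p1 ⊢ (p1 ∨ p2)
      [Ax] p1 ⊢ p1

Result: YES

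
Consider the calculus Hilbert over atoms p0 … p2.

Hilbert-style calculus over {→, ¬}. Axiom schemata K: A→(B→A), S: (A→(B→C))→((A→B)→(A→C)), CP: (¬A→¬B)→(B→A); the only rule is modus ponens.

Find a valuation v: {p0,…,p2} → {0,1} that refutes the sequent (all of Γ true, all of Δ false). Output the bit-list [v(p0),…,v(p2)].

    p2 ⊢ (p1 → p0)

Enumerate valuations to refute Γ ⊢ Δ:
  v=000: Γ:[p2=F] Δ:[(p1 → p0)=T] refutes=False
  v=001: Γ:[p2=T] Δ:[(p1 → p0)=T] refutes=False
  v=010: Γ:[p2=F] Δ:[(p1 → p0)=F] refutes=False
  v=011: Γ:[p2=T] Δ:[(p1 → p0)=F] refutes=True  ← countermodel

Result: [0, 1, 1]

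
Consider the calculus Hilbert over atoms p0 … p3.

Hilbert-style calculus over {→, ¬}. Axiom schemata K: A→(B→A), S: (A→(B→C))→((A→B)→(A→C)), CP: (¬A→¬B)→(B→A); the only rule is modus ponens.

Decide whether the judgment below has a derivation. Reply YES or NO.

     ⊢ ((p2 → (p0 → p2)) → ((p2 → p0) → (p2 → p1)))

Enumerate valuations to refute Γ ⊢ Δ:
  v=0000: Γ:[] Δ:[((p2 → (p0 → p2)) → ((p2 → p0) → (p2 → p1)))=T] refutes=False
  v=0001: Γ:[] Δ:[((p2 → (p0 → p2)) → ((p2 → p0) → (p2 → p1)))=T] refutes=False
  v=0010: Γ:[] Δ:[((p2 → (p0 → p2)) → ((p2 → p0) → (p2 → p1)))=T] refutes=False
  v=0011: Γ:[] Δ:[((p2 → (p0 → p2)) → ((p2 → p0) → (p2 → p1)))=T] refutes=False
  v=0100: Γ:[] Δ:[((p2 → (p0 → p2)) → ((p2 → p0) → (p2 → p1)))=T] refutes=False
  v=0101: Γ:[] Δ:[((p2 → (p0 → p2)) → ((p2 → p0) → (p2 → p1)))=T] refutes=False
  v=0110: Γ:[] Δ:[((p2 → (p0 → p2)) → ((p2 → p0) → (p2 → p1)))=T] refutes=False
  v=0111: Γ:[] Δ:[((p2 → (p0 → p2)) → ((p2 → p0) → (p2 → p1)))=T] refutes=False
  v=1000: Γ:[] Δ:[((p2 → (p0 → p2)) → ((p2 → p0) → (p2 → p1)))=T] refutes=False
  v=1001: Γ:[] Δ:[((p2 → (p0 → p2)) → ((p2 → p0) → (p2 → p1)))=T] refutes=False
  v=1010: Γ:[] Δ:[((p2 → (p0 → p2)) → ((p2 → p0) → (p2 → p1)))=F] refutes=True  ← countermodel

Result: NO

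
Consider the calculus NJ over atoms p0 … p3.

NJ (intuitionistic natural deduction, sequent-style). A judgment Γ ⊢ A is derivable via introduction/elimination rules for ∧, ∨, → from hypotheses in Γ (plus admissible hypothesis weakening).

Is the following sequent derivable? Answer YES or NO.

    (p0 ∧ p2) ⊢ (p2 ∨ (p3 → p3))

Derivation trace:
[Wk] (p0 ∧ p2) ⊢ (p2 ∨ (p3 → p3))
  [∨I₂]  ⊢ (p2 ∨ (p3 → p3))
    [→I]  ⊢ (p3 → p3)
      [Ax] p3 ⊢ p3

Result: YES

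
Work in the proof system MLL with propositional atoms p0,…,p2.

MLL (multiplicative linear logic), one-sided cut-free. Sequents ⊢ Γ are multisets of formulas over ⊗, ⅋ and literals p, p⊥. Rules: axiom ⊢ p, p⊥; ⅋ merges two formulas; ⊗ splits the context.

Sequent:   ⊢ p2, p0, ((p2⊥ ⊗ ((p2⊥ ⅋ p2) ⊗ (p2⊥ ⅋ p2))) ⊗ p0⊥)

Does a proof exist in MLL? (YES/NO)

Derivation (root first):
[⊗]  ⊢ p2, p0, ((p2⊥ ⊗ ((p2⊥ ⅋ p2) ⊗ (p2⊥ ⅋ p2))) ⊗ p0⊥)
  [⊗]  ⊢ p2, (p2⊥ ⊗ ((p2⊥ ⅋ p2) ⊗ (p2⊥ ⅋ p2)))
    [Ax]  ⊢ p2, p2⊥
    [⊗]  ⊢ ((p2⊥ ⅋ p2) ⊗ (p2⊥ ⅋ p2))
      [⅋]  ⊢ (p2⊥ ⅋ p2)
        [Ax]  ⊢ p2, p2⊥
      [⅋]  ⊢ (p2⊥ ⅋ p2)
        [Ax]  ⊢ p2, p2⊥
  [Ax]  ⊢ p0, p0⊥

Result: YES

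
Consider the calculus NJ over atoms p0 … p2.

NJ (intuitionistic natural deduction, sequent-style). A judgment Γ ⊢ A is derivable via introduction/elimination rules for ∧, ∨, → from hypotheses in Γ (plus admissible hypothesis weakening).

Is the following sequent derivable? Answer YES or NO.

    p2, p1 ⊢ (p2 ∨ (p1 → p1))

Derivation trace:
[Wk] p2, p1 ⊢ (p2 ∨ (p1 → p1))
  [Wk] p2 ⊢ (p2 ∨ (p1 → p1))
    [∨I₂]  ⊢ (p2 ∨ (p1 → p1))
      [→I]  ⊢ (p1 → p1)
        [Ax] p1 ⊢ p1

Result: YES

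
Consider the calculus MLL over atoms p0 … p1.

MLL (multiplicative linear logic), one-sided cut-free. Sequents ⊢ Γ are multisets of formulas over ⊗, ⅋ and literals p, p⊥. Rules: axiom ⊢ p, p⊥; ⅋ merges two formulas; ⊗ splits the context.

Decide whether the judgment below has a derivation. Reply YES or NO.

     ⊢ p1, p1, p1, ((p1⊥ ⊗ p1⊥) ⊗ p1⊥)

Derivation (root first):
[⊗]  ⊢ p1, p1, p1, ((p1⊥ ⊗ p1⊥) ⊗ p1⊥)
  [⊗]  ⊢ p1, p1, (p1⊥ ⊗ p1⊥)
    [Ax]  ⊢ p1, p1⊥
    [Ax]  ⊢ p1, p1⊥
  [Ax]  ⊢ p1, p1⊥

Result: YES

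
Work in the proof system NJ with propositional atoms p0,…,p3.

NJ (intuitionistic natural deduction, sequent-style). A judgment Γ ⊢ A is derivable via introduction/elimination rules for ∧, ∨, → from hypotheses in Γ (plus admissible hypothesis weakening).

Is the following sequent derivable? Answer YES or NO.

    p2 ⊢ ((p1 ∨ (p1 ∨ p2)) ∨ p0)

Proof tree:
[∨I₁] p2 ⊢ ((p1 ∨ (p1 ∨ p2)) ∨ p0)
  [∨I₂] p2 ⊢ (p1 ∨ (p1 ∨ p2))
    [∨I₂] p2 ⊢ (p1 ∨ p2)
      [Ax] p2 ⊢ p2

Result: YES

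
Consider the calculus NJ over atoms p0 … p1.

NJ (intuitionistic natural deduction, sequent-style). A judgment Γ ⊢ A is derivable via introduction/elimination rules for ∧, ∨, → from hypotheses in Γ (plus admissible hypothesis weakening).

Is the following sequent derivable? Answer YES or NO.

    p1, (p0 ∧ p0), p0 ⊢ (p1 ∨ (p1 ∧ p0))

Proof tree:
[∨I₂] p1, (p0 ∧ p0), p0 ⊢ (p1 ∨ (p1 ∧ p0))
  [∧I] p1, (p0 ∧ p0), p0 ⊢ (p1 ∧ p0)
    [Wk] p1, (p0 ∧ p0) ⊢ p1
      [Ax] p1 ⊢ p1
    [Ax] p0 ⊢ p0

Result: YES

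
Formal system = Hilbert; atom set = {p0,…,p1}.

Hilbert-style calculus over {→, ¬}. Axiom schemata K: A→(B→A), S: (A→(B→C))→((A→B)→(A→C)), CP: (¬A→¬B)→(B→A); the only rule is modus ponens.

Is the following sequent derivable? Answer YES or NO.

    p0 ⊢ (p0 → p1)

Enumerate valuations to refute Γ ⊢ Δ:
  v=00: Γ:[p0=F] Δ:[(p0 → p1)=T] refutes=False
  v=01: Γ:[p0=F] Δ:[(p0 → p1)=T] refutes=False
  v=10: Γ:[p0=T] Δ:[(p0 → p1)=F] refutes=True  ← countermodel

Result: NO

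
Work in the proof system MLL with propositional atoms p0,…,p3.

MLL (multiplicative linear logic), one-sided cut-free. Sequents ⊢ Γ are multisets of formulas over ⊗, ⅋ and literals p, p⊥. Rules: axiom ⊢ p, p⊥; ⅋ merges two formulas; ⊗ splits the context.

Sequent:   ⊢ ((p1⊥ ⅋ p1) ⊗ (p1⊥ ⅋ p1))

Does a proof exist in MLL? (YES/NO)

Proof tree:
[⊗]  ⊢ ((p1⊥ ⅋ p1) ⊗ (p1⊥ ⅋ p1))
  [⅋]  ⊢ (p1⊥ ⅋ p1)
    [Ax]  ⊢ p1, p1⊥
  [⅋]  ⊢ (p1⊥ ⅋ p1)
    [Ax]  ⊢ p1, p1⊥

Result: YES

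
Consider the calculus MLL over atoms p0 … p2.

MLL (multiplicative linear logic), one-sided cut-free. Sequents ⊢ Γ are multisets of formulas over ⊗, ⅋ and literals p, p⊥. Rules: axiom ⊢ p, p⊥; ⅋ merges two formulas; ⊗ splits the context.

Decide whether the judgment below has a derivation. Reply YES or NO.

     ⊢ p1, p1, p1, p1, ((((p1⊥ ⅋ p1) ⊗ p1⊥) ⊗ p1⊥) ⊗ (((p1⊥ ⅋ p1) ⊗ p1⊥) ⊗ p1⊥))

Derivation trace:
[⊗]  ⊢ p1, p1, p1, p1, ((((p1⊥ ⅋ p1) ⊗ p1⊥) ⊗ p1⊥) ⊗ (((p1⊥ ⅋ p1) ⊗ p1⊥) ⊗ p1⊥))
  [⊗]  ⊢ p1, p1, (((p1⊥ ⅋ p1) ⊗ p1⊥) ⊗ p1⊥)
    [⊗]  ⊢ p1, ((p1⊥ ⅋ p1) ⊗ p1⊥)
      [⅋]  ⊢ (p1⊥ ⅋ p1)
        [Ax]  ⊢ p1, p1⊥
      [Ax]  ⊢ p1, p1⊥
    [Ax]  ⊢ p1, p1⊥
  [⊗]  ⊢ p1, p1, (((p1⊥ ⅋ p1) ⊗ p1⊥) ⊗ p1⊥)
    [⊗]  ⊢ p1, ((p1⊥ ⅋ p1) ⊗ p1⊥)
      [⅋]  ⊢ (p1⊥ ⅋ p1)
        [Ax]  ⊢ p1, p1⊥
      [Ax]  ⊢ p1, p1⊥
    [Ax]  ⊢ p1, p1⊥

Result: YES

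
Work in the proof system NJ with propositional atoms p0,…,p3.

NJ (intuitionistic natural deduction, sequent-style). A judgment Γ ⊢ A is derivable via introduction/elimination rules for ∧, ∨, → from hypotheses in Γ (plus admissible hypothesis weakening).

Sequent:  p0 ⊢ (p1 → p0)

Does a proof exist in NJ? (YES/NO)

Derivation (root first):
[→I] p0 ⊢ (p1 → p0)
  [Wk] p0, p1 ⊢ p0
    [Ax] p0 ⊢ p0

Result: YES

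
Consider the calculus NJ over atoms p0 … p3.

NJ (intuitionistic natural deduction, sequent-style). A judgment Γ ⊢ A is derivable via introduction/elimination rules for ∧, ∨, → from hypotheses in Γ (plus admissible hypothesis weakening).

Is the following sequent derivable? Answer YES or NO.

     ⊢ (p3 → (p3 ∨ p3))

Derivation (root first):
[→I]  ⊢ (p3 → (p3 ∨ p3))
  [∨I₂] p3 ⊢ (p3 ∨ p3)
    [Ax] p3 ⊢ p3

Result: YES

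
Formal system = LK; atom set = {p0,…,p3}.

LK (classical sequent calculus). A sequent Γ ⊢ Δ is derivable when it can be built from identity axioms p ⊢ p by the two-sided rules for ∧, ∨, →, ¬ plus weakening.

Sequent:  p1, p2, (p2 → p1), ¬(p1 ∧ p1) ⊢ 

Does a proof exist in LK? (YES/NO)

Proof tree:
[¬L] p1, p2, (p2 → p1), ¬(p1 ∧ p1) ⊢ 
  [∧R] p1, p2, (p2 → p1) ⊢ (p1 ∧ p1)
    [→L] p2, (p2 → p1) ⊢ p1
      [Ax] p2 ⊢ p2
      [Ax] p1 ⊢ p1
    [Ax] p1 ⊢ p1

Result: YES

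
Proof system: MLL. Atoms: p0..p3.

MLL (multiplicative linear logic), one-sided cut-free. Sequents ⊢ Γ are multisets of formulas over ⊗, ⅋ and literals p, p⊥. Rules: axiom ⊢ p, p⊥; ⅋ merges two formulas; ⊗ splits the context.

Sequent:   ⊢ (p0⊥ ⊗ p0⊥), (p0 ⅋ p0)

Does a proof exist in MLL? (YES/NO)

Derivation trace:
[⅋]  ⊢ (p0⊥ ⊗ p0⊥), (p0 ⅋ p0)
  [⊗]  ⊢ p0, p0, (p0⊥ ⊗ p0⊥)
    [Ax]  ⊢ p0, p0⊥
    [Ax]  ⊢ p0, p0⊥

Result: YES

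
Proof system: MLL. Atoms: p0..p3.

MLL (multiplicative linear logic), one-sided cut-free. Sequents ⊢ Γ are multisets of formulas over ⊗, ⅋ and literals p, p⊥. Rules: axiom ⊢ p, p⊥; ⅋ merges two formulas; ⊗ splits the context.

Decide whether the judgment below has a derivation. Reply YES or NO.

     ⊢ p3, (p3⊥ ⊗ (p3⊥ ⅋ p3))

Derivation (root first):
[⊗]  ⊢ p3, (p3⊥ ⊗ (p3⊥ ⅋ p3))
  [Ax]  ⊢ p3, p3⊥
  [⅋]  ⊢ (p3⊥ ⅋ p3)
    [Ax]  ⊢ p3, p3⊥

Result: YES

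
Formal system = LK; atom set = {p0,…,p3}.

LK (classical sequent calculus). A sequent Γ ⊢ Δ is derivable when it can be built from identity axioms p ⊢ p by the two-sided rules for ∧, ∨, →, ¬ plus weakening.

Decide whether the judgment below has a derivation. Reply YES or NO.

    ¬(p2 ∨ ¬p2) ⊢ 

Derivation (root first):
[¬L] ¬(p2 ∨ ¬p2) ⊢ 
  [∨R]  ⊢ (p2 ∨ ¬p2)
    [¬R]  ⊢ p2, ¬p2
      [Ax] p2 ⊢ p2

Result: YES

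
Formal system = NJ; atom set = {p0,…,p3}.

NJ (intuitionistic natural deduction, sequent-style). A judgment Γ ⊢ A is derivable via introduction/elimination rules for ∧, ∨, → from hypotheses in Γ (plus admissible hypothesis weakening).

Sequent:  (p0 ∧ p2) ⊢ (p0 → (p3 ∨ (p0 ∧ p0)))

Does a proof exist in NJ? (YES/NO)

Derivation (root first):
[→I] (p0 ∧ p2) ⊢ (p0 → (p3 ∨ (p0 ∧ p0)))
  [Wk] p0, (p0 ∧ p2) ⊢ (p3 ∨ (p0 ∧ p0))
    [∨I₂] p0 ⊢ (p3 ∨ (p0 ∧ p0))
      [∧I] p0 ⊢ (p0 ∧ p0)
        [Ax] p0 ⊢ p0
        [Ax] p0 ⊢ p0

Result: YES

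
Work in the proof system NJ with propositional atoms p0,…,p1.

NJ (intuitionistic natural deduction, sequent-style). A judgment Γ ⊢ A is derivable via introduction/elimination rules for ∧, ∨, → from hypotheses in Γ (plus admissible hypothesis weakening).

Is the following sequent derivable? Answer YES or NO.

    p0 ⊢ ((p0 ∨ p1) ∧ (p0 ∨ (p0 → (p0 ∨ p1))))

Proof tree:
[∧I] p0 ⊢ ((p0 ∨ p1) ∧ (p0 ∨ (p0 → (p0 ∨ p1))))
  [∨I₁] p0 ⊢ (p0 ∨ p1)
    [Ax] p0 ⊢ p0
  [∨I₂]  ⊢ (p0 ∨ (p0 → (p0 ∨ p1)))
    [→I]  ⊢ (p0 → (p0 ∨ p1))
      [∨I₁] p0 ⊢ (p0 ∨ p1)
        [Ax] p0 ⊢ p0

Result: YES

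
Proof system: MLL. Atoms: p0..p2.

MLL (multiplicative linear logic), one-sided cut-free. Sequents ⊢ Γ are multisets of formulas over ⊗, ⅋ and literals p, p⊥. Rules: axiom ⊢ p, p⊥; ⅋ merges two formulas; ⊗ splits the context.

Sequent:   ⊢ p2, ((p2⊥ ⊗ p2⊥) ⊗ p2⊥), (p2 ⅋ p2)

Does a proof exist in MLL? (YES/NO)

Proof tree:
[⅋]  ⊢ p2, ((p2⊥ ⊗ p2⊥) ⊗ p2⊥), (p2 ⅋ p2)
  [⊗]  ⊢ p2, p2, p2, ((p2⊥ ⊗ p2⊥) ⊗ p2⊥)
    [⊗]  ⊢ p2, p2, (p2⊥ ⊗ p2⊥)
      [Ax]  ⊢ p2, p2⊥
      [Ax]  ⊢ p2, p2⊥
    [Ax]  ⊢ p2, p2⊥

Result: YES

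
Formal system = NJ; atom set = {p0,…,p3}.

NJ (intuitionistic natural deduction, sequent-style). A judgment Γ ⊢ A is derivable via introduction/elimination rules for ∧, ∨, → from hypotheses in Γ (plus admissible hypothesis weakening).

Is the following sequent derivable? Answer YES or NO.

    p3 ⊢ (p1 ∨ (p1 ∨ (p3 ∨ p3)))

Derivation (root first):
[∨I₂] p3 ⊢ (p1 ∨ (p1 ∨ (p3 ∨ p3)))
  [∨I₂] p3 ⊢ (p1 ∨ (p3 ∨ p3))
    [∨I₂] p3 ⊢ (p3 ∨ p3)
      [Ax] p3 ⊢ p3

Result: YES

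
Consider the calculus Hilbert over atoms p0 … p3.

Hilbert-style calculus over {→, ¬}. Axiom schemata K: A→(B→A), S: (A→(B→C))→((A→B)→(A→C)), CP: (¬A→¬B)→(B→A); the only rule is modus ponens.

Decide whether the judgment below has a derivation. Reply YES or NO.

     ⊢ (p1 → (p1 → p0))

Enumerate valuations to refute Γ ⊢ Δ:
  v=0000: Γ:[] Δ:[(p1 → (p1 → p0))=T] refutes=False
  v=0001: Γ:[] Δ:[(p1 → (p1 → p0))=T] refutes=False
  v=0010: Γ:[] Δ:[(p1 → (p1 → p0))=T] refutes=False
  v=0011: Γ:[] Δ:[(p1 → (p1 → p0))=T] refutes=False
  v=0100: Γ:[] Δ:[(p1 → (p1 → p0))=F] refutes=True  ← countermodel

Result: NO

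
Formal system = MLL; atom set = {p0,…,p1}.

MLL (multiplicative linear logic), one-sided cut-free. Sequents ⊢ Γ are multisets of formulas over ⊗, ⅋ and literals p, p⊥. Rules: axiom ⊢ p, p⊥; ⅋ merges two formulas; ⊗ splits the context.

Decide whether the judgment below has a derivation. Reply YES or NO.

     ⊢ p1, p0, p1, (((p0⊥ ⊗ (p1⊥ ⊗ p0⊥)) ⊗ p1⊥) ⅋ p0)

Derivation trace:
[⅋]  ⊢ p1, p0, p1, (((p0⊥ ⊗ (p1⊥ ⊗ p0⊥)) ⊗ p1⊥) ⅋ p0)
  [⊗]  ⊢ p0, p1, p0, p1, ((p0⊥ ⊗ (p1⊥ ⊗ p0⊥)) ⊗ p1⊥)
    [⊗]  ⊢ p0, p1, p0, (p0⊥ ⊗ (p1⊥ ⊗ p0⊥))
      [Ax]  ⊢ p0, p0⊥
      [⊗]  ⊢ p1, p0, (p1⊥ ⊗ p0⊥)
        [Ax]  ⊢ p1, p1⊥
        [Ax]  ⊢ p0, p0⊥
    [Ax]  ⊢ p1, p1⊥

Result: YES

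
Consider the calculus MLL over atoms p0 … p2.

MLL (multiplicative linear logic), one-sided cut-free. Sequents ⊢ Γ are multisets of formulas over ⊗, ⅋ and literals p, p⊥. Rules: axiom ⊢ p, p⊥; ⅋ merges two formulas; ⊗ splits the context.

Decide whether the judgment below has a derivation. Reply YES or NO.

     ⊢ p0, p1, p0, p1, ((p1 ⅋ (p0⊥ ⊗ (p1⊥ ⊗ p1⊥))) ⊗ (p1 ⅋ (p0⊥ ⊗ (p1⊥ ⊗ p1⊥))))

Proof tree:
[⊗]  ⊢ p0, p1, p0, p1, ((p1 ⅋ (p0⊥ ⊗ (p1⊥ ⊗ p1⊥))) ⊗ (p1 ⅋ (p0⊥ ⊗ (p1⊥ ⊗ p1⊥))))
  [⅋]  ⊢ p0, p1, (p1 ⅋ (p0⊥ ⊗ (p1⊥ ⊗ p1⊥)))
    [⊗]  ⊢ p0, p1, p1, (p0⊥ ⊗ (p1⊥ ⊗ p1⊥))
      [Ax]  ⊢ p0, p0⊥
      [⊗]  ⊢ p1, p1, (p1⊥ ⊗ p1⊥)
        [Ax]  ⊢ p1, p1⊥
        [Ax]  ⊢ p1, p1⊥
  [⅋]  ⊢ p0, p1, (p1 ⅋ (p0⊥ ⊗ (p1⊥ ⊗ p1⊥)))
    [⊗]  ⊢ p0, p1, p1, (p0⊥ ⊗ (p1⊥ ⊗ p1⊥))
      [Ax]  ⊢ p0, p0⊥
      [⊗]  ⊢ p1, p1, (p1⊥ ⊗ p1⊥)
        [Ax]  ⊢ p1, p1⊥
        [Ax]  ⊢ p1, p1⊥

Result: YES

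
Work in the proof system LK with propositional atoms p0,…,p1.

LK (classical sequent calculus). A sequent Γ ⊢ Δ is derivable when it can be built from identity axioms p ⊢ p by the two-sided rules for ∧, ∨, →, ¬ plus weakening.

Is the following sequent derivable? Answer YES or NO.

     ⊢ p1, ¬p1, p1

Derivation trace:
[WR]  ⊢ p1, ¬p1, p1
  [¬R]  ⊢ p1, ¬p1
    [Ax] p1 ⊢ p1

Result: YES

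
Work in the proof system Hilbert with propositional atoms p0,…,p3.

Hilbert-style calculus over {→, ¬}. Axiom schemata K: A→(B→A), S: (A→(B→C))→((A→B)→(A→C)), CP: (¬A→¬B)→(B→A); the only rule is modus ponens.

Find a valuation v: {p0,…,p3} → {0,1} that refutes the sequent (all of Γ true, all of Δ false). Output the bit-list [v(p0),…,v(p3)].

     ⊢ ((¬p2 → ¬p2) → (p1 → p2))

Truth-table refutation:
  v=0000: Γ:[] Δ:[((¬p2 → ¬p2) → (p1 → p2))=T] refutes=False
  v=0001: Γ:[] Δ:[((¬p2 → ¬p2) → (p1 → p2))=T] refutes=False
  v=0010: Γ:[] Δ:[((¬p2 → ¬p2) → (p1 → p2))=T] refutes=False
  v=0011: Γ:[] Δ:[((¬p2 → ¬p2) → (p1 → p2))=T] refutes=False
  v=0100: Γ:[] Δ:[((¬p2 → ¬p2) → (p1 → p2))=F] refutes=True  ← countermodel

Result: [0, 1, 0, 0]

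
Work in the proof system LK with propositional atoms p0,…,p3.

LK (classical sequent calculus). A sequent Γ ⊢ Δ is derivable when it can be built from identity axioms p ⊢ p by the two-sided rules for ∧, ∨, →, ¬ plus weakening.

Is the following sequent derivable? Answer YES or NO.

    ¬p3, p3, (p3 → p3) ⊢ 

Derivation trace:
[→L] ¬p3, p3, (p3 → p3) ⊢ 
  [Ax] p3 ⊢ p3
  [WL] p3, ¬p3, p3 ⊢ 
    [¬L] p3, ¬p3 ⊢ 
      [Ax] p3 ⊢ p3

Result: YES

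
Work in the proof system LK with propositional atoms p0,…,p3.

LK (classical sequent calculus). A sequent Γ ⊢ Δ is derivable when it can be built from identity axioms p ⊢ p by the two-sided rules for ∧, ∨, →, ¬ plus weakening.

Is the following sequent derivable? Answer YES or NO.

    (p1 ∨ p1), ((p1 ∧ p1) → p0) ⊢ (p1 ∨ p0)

Derivation trace:
[∨R] (p1 ∨ p1), ((p1 ∧ p1) → p0) ⊢ (p1 ∨ p0)
  [→L] (p1 ∨ p1), ((p1 ∧ p1) → p0) ⊢ p1, p0
    [∨L] (p1 ∨ p1) ⊢ p1, (p1 ∧ p1)
      [∧R] p1 ⊢ (p1 ∧ p1)
        [Ax] p1 ⊢ p1
        [Ax] p1 ⊢ p1
      [Ax] p1 ⊢ p1
    [Ax] p0 ⊢ p0

Result: YES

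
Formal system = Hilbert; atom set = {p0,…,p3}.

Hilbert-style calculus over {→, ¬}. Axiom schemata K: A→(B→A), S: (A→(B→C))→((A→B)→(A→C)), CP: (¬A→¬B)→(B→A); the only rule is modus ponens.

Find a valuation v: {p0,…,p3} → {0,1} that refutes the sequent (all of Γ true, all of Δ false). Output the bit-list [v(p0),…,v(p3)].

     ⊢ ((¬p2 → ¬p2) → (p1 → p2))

Search for a countermodel by truth-table:
  v=0000: Γ:[] Δ:[((¬p2 → ¬p2) → (p1 → p2))=T] refutes=False
  v=0001: Γ:[] Δ:[((¬p2 → ¬p2) → (p1 → p2))=T] refutes=False
  v=0010: Γ:[] Δ:[((¬p2 → ¬p2) → (p1 → p2))=T] refutes=False
  v=0011: Γ:[] Δ:[((¬p2 → ¬p2) → (p1 → p2))=T] refutes=False
  v=0100: Γ:[] Δ:[((¬p2 → ¬p2) → (p1 → p2))=F] refutes=True  ← countermodel

Result: [0, 1, 0, 0]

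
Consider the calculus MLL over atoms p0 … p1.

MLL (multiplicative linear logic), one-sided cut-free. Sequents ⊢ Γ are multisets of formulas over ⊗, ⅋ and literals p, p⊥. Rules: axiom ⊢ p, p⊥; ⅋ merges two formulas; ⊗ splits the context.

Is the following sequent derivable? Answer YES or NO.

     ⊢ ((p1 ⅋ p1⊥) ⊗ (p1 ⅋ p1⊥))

Derivation trace:
[⊗]  ⊢ ((p1 ⅋ p1⊥) ⊗ (p1 ⅋ p1⊥))
  [⅋]  ⊢ (p1 ⅋ p1⊥)
    [Ax]  ⊢ p1, p1⊥
  [⅋]  ⊢ (p1 ⅋ p1⊥)
    [Ax]  ⊢ p1, p1⊥

Result: YES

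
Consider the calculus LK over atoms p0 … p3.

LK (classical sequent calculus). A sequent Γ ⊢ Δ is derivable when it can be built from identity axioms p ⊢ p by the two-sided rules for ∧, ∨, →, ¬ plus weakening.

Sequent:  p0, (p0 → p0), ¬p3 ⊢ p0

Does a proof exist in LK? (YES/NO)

Derivation (root first):
[¬L] p0, (p0 → p0), ¬p3 ⊢ p0
  [WR] p0, (p0 → p0) ⊢ p0, p3
    [→L] p0, (p0 → p0) ⊢ p0
      [Ax] p0 ⊢ p0
      [Ax] p0 ⊢ p0

Result: YES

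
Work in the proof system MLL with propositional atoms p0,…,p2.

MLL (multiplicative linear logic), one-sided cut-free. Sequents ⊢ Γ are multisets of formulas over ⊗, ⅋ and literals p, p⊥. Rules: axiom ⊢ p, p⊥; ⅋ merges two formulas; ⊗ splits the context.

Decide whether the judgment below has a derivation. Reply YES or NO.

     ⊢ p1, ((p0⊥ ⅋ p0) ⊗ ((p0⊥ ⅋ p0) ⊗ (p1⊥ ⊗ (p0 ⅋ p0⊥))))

Proof tree:
[⊗]  ⊢ p1, ((p0⊥ ⅋ p0) ⊗ ((p0⊥ ⅋ p0) ⊗ (p1⊥ ⊗ (p0 ⅋ p0⊥))))
  [⅋]  ⊢ (p0⊥ ⅋ p0)
    [Ax]  ⊢ p0, p0⊥
  [⊗]  ⊢ p1, ((p0⊥ ⅋ p0) ⊗ (p1⊥ ⊗ (p0 ⅋ p0⊥)))
    [⅋]  ⊢ (p0⊥ ⅋ p0)
      [Ax]  ⊢ p0, p0⊥
    [⊗]  ⊢ p1, (p1⊥ ⊗ (p0 ⅋ p0⊥))
      [Ax]  ⊢ p1, p1⊥
      [⅋]  ⊢ (p0 ⅋ p0⊥)
        [Ax]  ⊢ p0, p0⊥

Result: YES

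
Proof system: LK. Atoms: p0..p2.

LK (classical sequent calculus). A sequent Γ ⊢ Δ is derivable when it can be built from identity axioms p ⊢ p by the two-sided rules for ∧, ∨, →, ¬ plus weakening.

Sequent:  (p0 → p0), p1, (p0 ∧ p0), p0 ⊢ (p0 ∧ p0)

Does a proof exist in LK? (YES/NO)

Derivation (root first):
[∧R] (p0 → p0), p1, (p0 ∧ p0), p0 ⊢ (p0 ∧ p0)
  [→L] (p0 ∧ p0), p0, (p0 → p0) ⊢ p0
    [∧L] (p0 ∧ p0) ⊢ p0
      [WL] p0, p0 ⊢ p0
        [Ax] p0 ⊢ p0
    [WL] p0, p0 ⊢ p0
      [Ax] p0 ⊢ p0
  [WL] p0, p0, p1 ⊢ p0
    [WL] p0, p0 ⊢ p0
      [Ax] p0 ⊢ p0

Result: YES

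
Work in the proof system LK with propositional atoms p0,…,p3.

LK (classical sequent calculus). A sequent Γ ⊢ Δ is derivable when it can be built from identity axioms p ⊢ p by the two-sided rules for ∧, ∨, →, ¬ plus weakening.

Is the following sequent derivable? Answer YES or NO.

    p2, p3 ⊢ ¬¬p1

Truth-table refutation:
  v=0000: Γ:[p2=F, p3=F] Δ:[¬¬p1=F] refutes=False
  v=0001: Γ:[p2=F, p3=T] Δ:[¬¬p1=F] refutes=False
  v=0010: Γ:[p2=T, p3=F] Δ:[¬¬p1=F] refutes=False
  v=0011: Γ:[p2=T, p3=T] Δ:[¬¬p1=F] refutes=True  ← countermodel

Result: NO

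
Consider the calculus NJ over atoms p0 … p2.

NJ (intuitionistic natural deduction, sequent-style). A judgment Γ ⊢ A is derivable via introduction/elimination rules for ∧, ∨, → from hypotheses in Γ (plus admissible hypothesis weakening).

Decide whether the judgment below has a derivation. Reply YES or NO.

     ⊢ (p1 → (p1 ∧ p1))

Derivation (root first):
[→I]  ⊢ (p1 → (p1 ∧ p1))
  [∧I] p1 ⊢ (p1 ∧ p1)
    [Ax] p1 ⊢ p1
    [Ax] p1 ⊢ p1

Result: YES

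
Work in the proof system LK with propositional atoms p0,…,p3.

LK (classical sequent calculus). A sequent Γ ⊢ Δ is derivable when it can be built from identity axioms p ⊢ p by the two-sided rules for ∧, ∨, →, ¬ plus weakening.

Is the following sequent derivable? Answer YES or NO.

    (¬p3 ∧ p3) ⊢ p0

Derivation (root first):
[WR] (¬p3 ∧ p3) ⊢ p0
  [∧L] (¬p3 ∧ p3) ⊢ 
    [¬L] p3, ¬p3 ⊢ 
      [Ax] p3 ⊢ p3

Result: YES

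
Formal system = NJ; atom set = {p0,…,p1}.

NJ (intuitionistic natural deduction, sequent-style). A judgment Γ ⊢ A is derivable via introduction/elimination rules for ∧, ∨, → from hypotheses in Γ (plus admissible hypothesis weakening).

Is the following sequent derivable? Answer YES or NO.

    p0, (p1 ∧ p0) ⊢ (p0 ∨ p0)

Derivation trace:
[Wk] p0, (p1 ∧ p0) ⊢ (p0 ∨ p0)
  [∨I₂] p0 ⊢ (p0 ∨ p0)
    [Ax] p0 ⊢ p0

Result: YES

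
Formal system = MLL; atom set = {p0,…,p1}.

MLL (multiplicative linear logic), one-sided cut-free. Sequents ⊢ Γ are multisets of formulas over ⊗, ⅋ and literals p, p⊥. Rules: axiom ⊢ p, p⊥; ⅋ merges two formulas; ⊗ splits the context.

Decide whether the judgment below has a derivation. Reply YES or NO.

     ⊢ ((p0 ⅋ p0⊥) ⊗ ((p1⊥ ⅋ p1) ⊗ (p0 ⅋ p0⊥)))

Derivation trace:
[⊗]  ⊢ ((p0 ⅋ p0⊥) ⊗ ((p1⊥ ⅋ p1) ⊗ (p0 ⅋ p0⊥)))
  [⅋]  ⊢ (p0 ⅋ p0⊥)
    [Ax]  ⊢ p0, p0⊥
  [⊗]  ⊢ ((p1⊥ ⅋ p1) ⊗ (p0 ⅋ p0⊥))
    [⅋]  ⊢ (p1⊥ ⅋ p1)
      [Ax]  ⊢ p1, p1⊥
    [⅋]  ⊢ (p0 ⅋ p0⊥)
      [Ax]  ⊢ p0, p0⊥

Result: YES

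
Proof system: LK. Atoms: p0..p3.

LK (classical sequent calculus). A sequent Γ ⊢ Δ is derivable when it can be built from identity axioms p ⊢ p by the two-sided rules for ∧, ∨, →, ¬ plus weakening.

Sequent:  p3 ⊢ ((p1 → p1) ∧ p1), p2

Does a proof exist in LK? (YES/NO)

Truth-table refutation:
  v=0000: Γ:[p3=F] Δ:[((p1 → p1) ∧ p1)=F, p2=F] refutes=False
  v=0001: Γ:[p3=T] Δ:[((p1 → p1) ∧ p1)=F, p2=F] refutes=True  ← countermodel

Result: NO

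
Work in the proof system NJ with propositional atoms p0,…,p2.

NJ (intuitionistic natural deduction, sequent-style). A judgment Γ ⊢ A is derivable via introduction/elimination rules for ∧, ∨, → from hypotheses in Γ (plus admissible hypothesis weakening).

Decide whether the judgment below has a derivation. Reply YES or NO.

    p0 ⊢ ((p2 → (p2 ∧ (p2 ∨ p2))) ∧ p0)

Proof tree:
[∧I] p0 ⊢ ((p2 → (p2 ∧ (p2 ∨ p2))) ∧ p0)
  [→I]  ⊢ (p2 → (p2 ∧ (p2 ∨ p2)))
    [∧I] p2 ⊢ (p2 ∧ (p2 ∨ p2))
      [Ax] p2 ⊢ p2
      [∨I₂] p2 ⊢ (p2 ∨ p2)
        [Ax] p2 ⊢ p2
  [Ax] p0 ⊢ p0

Result: YES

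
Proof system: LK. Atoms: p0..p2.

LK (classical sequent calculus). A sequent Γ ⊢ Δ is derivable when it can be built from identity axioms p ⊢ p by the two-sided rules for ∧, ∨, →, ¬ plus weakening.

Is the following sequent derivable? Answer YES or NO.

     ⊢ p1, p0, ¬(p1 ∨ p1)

Proof tree:
[¬R]  ⊢ p1, p0, ¬(p1 ∨ p1)
  [WR] (p1 ∨ p1) ⊢ p1, p0
    [∨L] (p1 ∨ p1) ⊢ p1
      [Ax] p1 ⊢ p1
      [Ax] p1 ⊢ p1

Result: YES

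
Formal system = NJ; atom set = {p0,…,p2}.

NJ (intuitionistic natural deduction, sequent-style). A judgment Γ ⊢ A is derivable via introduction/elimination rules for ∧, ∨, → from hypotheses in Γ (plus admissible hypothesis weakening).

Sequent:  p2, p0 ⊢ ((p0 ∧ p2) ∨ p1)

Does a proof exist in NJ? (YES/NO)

Proof tree:
[∨I₁] p2, p0 ⊢ ((p0 ∧ p2) ∨ p1)
  [∧I] p2, p0 ⊢ (p0 ∧ p2)
    [Ax] p0 ⊢ p0
    [Ax] p2 ⊢ p2

Result: YES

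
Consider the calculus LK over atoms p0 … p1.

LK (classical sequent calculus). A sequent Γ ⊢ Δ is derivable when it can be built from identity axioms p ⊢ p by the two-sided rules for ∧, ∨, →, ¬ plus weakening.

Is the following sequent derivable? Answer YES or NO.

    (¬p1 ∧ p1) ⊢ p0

Proof tree:
[WR] (¬p1 ∧ p1) ⊢ p0
  [∧L] (¬p1 ∧ p1) ⊢ 
    [¬L] p1, ¬p1 ⊢ 
      [Ax] p1 ⊢ p1

Result: YES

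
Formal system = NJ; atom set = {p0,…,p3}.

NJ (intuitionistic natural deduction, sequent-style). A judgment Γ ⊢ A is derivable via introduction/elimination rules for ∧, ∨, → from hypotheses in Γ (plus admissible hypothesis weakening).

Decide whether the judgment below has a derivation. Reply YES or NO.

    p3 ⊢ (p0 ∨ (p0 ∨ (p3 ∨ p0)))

Derivation (root first):
[∨I₂] p3 ⊢ (p0 ∨ (p0 ∨ (p3 ∨ p0)))
  [∨I₂] p3 ⊢ (p0 ∨ (p3 ∨ p0))
    [∨I₁] p3 ⊢ (p3 ∨ p0)
      [Ax] p3 ⊢ p3

Result: YES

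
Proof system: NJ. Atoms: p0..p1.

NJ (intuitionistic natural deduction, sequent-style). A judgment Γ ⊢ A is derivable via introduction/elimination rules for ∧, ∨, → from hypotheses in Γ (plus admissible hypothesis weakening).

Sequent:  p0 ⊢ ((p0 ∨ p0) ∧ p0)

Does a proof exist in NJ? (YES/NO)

Proof tree:
[∧I] p0 ⊢ ((p0 ∨ p0) ∧ p0)
  [∨I₁] p0 ⊢ (p0 ∨ p0)
    [Ax] p0 ⊢ p0
  [Ax] p0 ⊢ p0

Result: YES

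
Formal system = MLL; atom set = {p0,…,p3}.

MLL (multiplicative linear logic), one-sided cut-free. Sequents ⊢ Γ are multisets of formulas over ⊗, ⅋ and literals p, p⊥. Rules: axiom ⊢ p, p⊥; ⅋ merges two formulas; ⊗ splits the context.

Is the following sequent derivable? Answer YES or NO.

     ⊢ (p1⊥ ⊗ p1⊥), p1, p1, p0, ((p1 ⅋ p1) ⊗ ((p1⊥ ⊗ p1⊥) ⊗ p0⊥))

Derivation (root first):
[⊗]  ⊢ (p1⊥ ⊗ p1⊥), p1, p1, p0, ((p1 ⅋ p1) ⊗ ((p1⊥ ⊗ p1⊥) ⊗ p0⊥))
  [⅋]  ⊢ (p1⊥ ⊗ p1⊥), (p1 ⅋ p1)
    [⊗]  ⊢ p1, p1, (p1⊥ ⊗ p1⊥)
      [Ax]  ⊢ p1, p1⊥
      [Ax]  ⊢ p1, p1⊥
  [⊗]  ⊢ p1, p1, p0, ((p1⊥ ⊗ p1⊥) ⊗ p0⊥)
    [⊗]  ⊢ p1, p1, (p1⊥ ⊗ p1⊥)
      [Ax]  ⊢ p1, p1⊥
      [Ax]  ⊢ p1, p1⊥
    [Ax]  ⊢ p0, p0⊥

Result: YES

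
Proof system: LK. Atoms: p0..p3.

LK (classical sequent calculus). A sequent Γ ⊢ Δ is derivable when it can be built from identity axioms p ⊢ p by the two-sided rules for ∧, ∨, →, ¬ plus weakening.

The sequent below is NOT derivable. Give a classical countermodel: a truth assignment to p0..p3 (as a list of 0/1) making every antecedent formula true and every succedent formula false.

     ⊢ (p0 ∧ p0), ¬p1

Enumerate valuations to refute Γ ⊢ Δ:
  v=0000: Γ:[] Δ:[(p0 ∧ p0)=F, ¬p1=T] refutes=False
  v=0001: Γ:[] Δ:[(p0 ∧ p0)=F, ¬p1=T] refutes=False
  v=0010: Γ:[] Δ:[(p0 ∧ p0)=F, ¬p1=T] refutes=False
  v=0011: Γ:[] Δ:[(p0 ∧ p0)=F, ¬p1=T] refutes=False
  v=0100: Γ:[] Δ:[(p0 ∧ p0)=F, ¬p1=F] refutes=True  ← countermodel

Result: [0, 1, 0, 0]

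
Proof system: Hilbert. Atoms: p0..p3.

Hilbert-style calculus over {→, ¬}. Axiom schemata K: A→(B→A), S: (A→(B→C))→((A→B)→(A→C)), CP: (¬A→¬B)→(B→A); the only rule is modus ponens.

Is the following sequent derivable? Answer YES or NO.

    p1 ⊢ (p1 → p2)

Search for a countermodel by truth-table:
  v=0000: Γ:[p1=F] Δ:[(p1 → p2)=T] refutes=False
  v=0001: Γ:[p1=F] Δ:[(p1 → p2)=T] refutes=False
  v=0010: Γ:[p1=F] Δ:[(p1 → p2)=T] refutes=False
  v=0011: Γ:[p1=F] Δ:[(p1 → p2)=T] refutes=False
  v=0100: Γ:[p1=T] Δ:[(p1 → p2)=F] refutes=True  ← countermodel

Result: NO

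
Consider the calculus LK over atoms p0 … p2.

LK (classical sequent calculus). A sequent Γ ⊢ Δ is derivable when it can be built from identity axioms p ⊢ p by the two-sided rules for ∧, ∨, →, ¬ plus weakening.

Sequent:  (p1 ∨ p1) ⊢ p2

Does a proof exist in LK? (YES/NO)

Enumerate valuations to refute Γ ⊢ Δ:
  v=000: Γ:[(p1 ∨ p1)=F] Δ:[p2=F] refutes=False
  v=001: Γ:[(p1 ∨ p1)=F] Δ:[p2=T] refutes=False
  v=010: Γ:[(p1 ∨ p1)=T] Δ:[p2=F] refutes=True  ← countermodel

Result: NO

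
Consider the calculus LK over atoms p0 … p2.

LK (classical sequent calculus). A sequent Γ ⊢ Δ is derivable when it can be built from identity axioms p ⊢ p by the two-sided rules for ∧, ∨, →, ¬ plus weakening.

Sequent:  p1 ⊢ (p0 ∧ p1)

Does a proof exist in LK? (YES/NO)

Search for a countermodel by truth-table:
  v=000: Γ:[p1=F] Δ:[(p0 ∧ p1)=F] refutes=False
  v=001: Γ:[p1=F] Δ:[(p0 ∧ p1)=F] refutes=False
  v=010: Γ:[p1=T] Δ:[(p0 ∧ p1)=F] refutes=True  ← countermodel

Result: NO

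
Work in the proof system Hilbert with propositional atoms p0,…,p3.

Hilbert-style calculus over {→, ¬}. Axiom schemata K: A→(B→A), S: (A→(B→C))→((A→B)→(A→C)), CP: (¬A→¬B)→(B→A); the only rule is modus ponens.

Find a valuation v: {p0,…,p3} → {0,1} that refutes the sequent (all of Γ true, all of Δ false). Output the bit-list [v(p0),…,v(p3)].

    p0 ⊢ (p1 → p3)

Enumerate valuations to refute Γ ⊢ Δ:
  v=0000: Γ:[p0=F] Δ:[(p1 → p3)=T] refutes=False
  v=0001: Γ:[p0=F] Δ:[(p1 → p3)=T] refutes=False
  v=0010: Γ:[p0=F] Δ:[(p1 → p3)=T] refutes=False
  v=0011: Γ:[p0=F] Δ:[(p1 → p3)=T] refutes=False
  v=0100: Γ:[p0=F] Δ:[(p1 → p3)=F] refutes=False
  v=0101: Γ:[p0=F] Δ:[(p1 → p3)=T] refutes=False
  v=0110: Γ:[p0=F] Δ:[(p1 → p3)=F] refutes=False
  v=0111: Γ:[p0=F] Δ:[(p1 → p3)=T] refutes=False
  v=1000: Γ:[p0=T] Δ:[(p1 → p3)=T] refutes=False
  v=1001: Γ:[p0=T] Δ:[(p1 → p3)=T] refutes=False
  v=1010: Γ:[p0=T] Δ:[(p1 → p3)=T] refutes=False
  v=1011: Γ:[p0=T] Δ:[(p1 → p3)=T] refutes=False
  v=1100: Γ:[p0=T] Δ:[(p1 → p3)=F] refutes=True  ← countermodel

Result: [1, 1, 0, 0]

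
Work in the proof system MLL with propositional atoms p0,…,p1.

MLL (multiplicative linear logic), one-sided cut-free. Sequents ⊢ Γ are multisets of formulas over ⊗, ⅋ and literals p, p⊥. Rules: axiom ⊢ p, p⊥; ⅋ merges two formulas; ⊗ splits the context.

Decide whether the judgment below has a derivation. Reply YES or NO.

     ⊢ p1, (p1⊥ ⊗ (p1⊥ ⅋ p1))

Proof tree:
[⊗]  ⊢ p1, (p1⊥ ⊗ (p1⊥ ⅋ p1))
  [Ax]  ⊢ p1, p1⊥
  [⅋]  ⊢ (p1⊥ ⅋ p1)
    [Ax]  ⊢ p1, p1⊥

Result: YES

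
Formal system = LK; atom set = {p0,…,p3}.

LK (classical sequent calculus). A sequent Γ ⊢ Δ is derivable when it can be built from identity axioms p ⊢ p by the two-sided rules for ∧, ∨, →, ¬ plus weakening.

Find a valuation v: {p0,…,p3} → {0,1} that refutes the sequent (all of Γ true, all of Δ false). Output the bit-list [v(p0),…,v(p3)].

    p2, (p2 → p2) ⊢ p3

Enumerate valuations to refute Γ ⊢ Δ:
  v=0000: Γ:[p2=F, (p2 → p2)=T] Δ:[p3=F] refutes=False
  v=0001: Γ:[p2=F, (p2 → p2)=T] Δ:[p3=T] refutes=False
  v=0010: Γ:[p2=T, (p2 → p2)=T] Δ:[p3=F] refutes=True  ← countermodel

Result: [0, 0, 1, 0]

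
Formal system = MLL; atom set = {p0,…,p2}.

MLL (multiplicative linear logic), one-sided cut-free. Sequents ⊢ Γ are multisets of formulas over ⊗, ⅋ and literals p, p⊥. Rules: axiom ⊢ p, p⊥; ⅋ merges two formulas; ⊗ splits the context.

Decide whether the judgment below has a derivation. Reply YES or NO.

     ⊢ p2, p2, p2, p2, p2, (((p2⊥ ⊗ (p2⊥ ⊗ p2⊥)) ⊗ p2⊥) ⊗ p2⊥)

Derivation (root first):
[⊗]  ⊢ p2, p2, p2, p2, p2, (((p2⊥ ⊗ (p2⊥ ⊗ p2⊥)) ⊗ p2⊥) ⊗ p2⊥)
  [⊗]  ⊢ p2, p2, p2, p2, ((p2⊥ ⊗ (p2⊥ ⊗ p2⊥)) ⊗ p2⊥)
    [⊗]  ⊢ p2, p2, p2, (p2⊥ ⊗ (p2⊥ ⊗ p2⊥))
      [Ax]  ⊢ p2, p2⊥
      [⊗]  ⊢ p2, p2, (p2⊥ ⊗ p2⊥)
        [Ax]  ⊢ p2, p2⊥
        [Ax]  ⊢ p2, p2⊥
    [Ax]  ⊢ p2, p2⊥
  [Ax]  ⊢ p2, p2⊥

Result: YES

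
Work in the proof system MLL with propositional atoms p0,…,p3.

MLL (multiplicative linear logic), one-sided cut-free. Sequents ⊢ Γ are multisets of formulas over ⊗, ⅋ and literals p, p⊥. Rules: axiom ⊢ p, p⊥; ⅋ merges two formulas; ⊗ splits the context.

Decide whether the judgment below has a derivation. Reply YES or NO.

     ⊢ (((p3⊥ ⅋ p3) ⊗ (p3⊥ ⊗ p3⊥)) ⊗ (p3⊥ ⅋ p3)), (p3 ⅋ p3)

Derivation trace:
[⅋]  ⊢ (((p3⊥ ⅋ p3) ⊗ (p3⊥ ⊗ p3⊥)) ⊗ (p3⊥ ⅋ p3)), (p3 ⅋ p3)
  [⊗]  ⊢ p3, p3, (((p3⊥ ⅋ p3) ⊗ (p3⊥ ⊗ p3⊥)) ⊗ (p3⊥ ⅋ p3))
    [⊗]  ⊢ p3, p3, ((p3⊥ ⅋ p3) ⊗ (p3⊥ ⊗ p3⊥))
      [⅋]  ⊢ (p3⊥ ⅋ p3)
        [Ax]  ⊢ p3, p3⊥
      [⊗]  ⊢ p3, p3, (p3⊥ ⊗ p3⊥)
        [Ax]  ⊢ p3, p3⊥
        [Ax]  ⊢ p3, p3⊥
    [⅋]  ⊢ (p3⊥ ⅋ p3)
      [Ax]  ⊢ p3, p3⊥

Result: YES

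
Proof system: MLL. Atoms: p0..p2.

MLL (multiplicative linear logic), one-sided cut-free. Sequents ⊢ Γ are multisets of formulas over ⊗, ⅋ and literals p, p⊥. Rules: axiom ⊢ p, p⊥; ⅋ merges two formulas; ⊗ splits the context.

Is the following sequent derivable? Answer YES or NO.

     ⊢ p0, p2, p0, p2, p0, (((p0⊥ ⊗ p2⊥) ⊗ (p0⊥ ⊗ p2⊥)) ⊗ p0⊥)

Derivation (root first):
[⊗]  ⊢ p0, p2, p0, p2, p0, (((p0⊥ ⊗ p2⊥) ⊗ (p0⊥ ⊗ p2⊥)) ⊗ p0⊥)
  [⊗]  ⊢ p0, p2, p0, p2, ((p0⊥ ⊗ p2⊥) ⊗ (p0⊥ ⊗ p2⊥))
    [⊗]  ⊢ p0, p2, (p0⊥ ⊗ p2⊥)
      [Ax]  ⊢ p0, p0⊥
      [Ax]  ⊢ p2, p2⊥
    [⊗]  ⊢ p0, p2, (p0⊥ ⊗ p2⊥)
      [Ax]  ⊢ p0, p0⊥
      [Ax]  ⊢ p2, p2⊥
  [Ax]  ⊢ p0, p0⊥

Result: YES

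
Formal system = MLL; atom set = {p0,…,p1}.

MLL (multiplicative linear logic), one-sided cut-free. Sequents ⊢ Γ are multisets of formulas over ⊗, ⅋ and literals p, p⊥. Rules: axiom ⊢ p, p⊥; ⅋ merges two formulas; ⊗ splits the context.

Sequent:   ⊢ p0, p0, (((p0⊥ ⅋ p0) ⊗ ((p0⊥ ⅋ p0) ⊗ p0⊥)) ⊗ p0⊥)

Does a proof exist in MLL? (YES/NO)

Derivation (root first):
[⊗]  ⊢ p0, p0, (((p0⊥ ⅋ p0) ⊗ ((p0⊥ ⅋ p0) ⊗ p0⊥)) ⊗ p0⊥)
  [⊗]  ⊢ p0, ((p0⊥ ⅋ p0) ⊗ ((p0⊥ ⅋ p0) ⊗ p0⊥))
    [⅋]  ⊢ (p0⊥ ⅋ p0)
      [Ax]  ⊢ p0, p0⊥
    [⊗]  ⊢ p0, ((p0⊥ ⅋ p0) ⊗ p0⊥)
      [⅋]  ⊢ (p0⊥ ⅋ p0)
        [Ax]  ⊢ p0, p0⊥
      [Ax]  ⊢ p0, p0⊥
  [Ax]  ⊢ p0, p0⊥

Result: YES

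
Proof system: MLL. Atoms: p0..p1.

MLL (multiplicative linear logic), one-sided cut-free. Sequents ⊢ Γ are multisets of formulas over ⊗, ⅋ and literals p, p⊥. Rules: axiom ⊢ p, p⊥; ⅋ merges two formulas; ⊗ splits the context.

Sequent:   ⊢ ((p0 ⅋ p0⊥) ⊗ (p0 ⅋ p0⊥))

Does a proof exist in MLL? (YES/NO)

Derivation trace:
[⊗]  ⊢ ((p0 ⅋ p0⊥) ⊗ (p0 ⅋ p0⊥))
  [⅋]  ⊢ (p0 ⅋ p0⊥)
    [Ax]  ⊢ p0, p0⊥
  [⅋]  ⊢ (p0 ⅋ p0⊥)
    [Ax]  ⊢ p0, p0⊥

Result: YES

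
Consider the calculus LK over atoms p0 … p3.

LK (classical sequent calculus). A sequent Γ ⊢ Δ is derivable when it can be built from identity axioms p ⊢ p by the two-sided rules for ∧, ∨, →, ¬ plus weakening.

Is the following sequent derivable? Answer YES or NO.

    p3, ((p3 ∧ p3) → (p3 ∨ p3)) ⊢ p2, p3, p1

Derivation trace:
[WR] p3, ((p3 ∧ p3) → (p3 ∨ p3)) ⊢ p2, p3, p1
  [→L] p3, ((p3 ∧ p3) → (p3 ∨ p3)) ⊢ p2, p3
    [∧R] p3 ⊢ (p3 ∧ p3)
      [Ax] p3 ⊢ p3
      [Ax] p3 ⊢ p3
    [WR] (p3 ∨ p3) ⊢ p3, p2
      [∨L] (p3 ∨ p3) ⊢ p3
        [Ax] p3 ⊢ p3
        [Ax] p3 ⊢ p3

Result: YES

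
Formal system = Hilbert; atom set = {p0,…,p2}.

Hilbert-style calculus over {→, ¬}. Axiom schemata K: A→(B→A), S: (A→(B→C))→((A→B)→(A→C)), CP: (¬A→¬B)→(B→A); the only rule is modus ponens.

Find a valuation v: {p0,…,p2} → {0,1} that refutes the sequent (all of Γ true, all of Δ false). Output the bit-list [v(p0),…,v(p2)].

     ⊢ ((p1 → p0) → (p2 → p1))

Search for a countermodel by truth-table:
  v=000: Γ:[] Δ:[((p1 → p0) → (p2 → p1))=T] refutes=False
  v=001: Γ:[] Δ:[((p1 → p0) → (p2 → p1))=F] refutes=True  ← countermodel

Result: [0, 0, 1]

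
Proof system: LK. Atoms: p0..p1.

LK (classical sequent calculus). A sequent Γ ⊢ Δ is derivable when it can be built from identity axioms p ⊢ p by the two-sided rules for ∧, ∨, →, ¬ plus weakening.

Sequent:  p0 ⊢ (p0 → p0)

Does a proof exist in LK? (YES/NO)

Derivation (root first):
[→R] p0 ⊢ (p0 → p0)
  [WL] p0, p0 ⊢ p0
    [Ax] p0 ⊢ p0

Result: YES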